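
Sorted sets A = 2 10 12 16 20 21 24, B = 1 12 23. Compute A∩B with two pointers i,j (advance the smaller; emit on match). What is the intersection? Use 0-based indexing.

[i=0,j=0] 2>1 → j++
[i=0,j=1] 2<12 → i++
[i=1,j=1] 10<12 → i++
[i=2,j=1] 12==12 emit → i++,j++
[i=3,j=2] 16<23 → i++
[i=4,j=2] 20<23 → i++
[i=5,j=2] 21<23 → i++
[i=6,j=2] 24>23 → j++

intersection = [12]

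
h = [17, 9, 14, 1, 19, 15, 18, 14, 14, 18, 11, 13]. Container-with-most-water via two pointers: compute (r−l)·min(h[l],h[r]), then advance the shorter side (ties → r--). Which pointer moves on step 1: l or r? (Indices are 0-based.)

l=0 r=11: min(17,13)*11=143 best=143 *, r--

r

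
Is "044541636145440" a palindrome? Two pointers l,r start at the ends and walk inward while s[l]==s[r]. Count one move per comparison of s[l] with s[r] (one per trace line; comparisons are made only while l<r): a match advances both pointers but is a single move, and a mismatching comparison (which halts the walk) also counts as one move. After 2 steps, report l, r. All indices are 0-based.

l=0 r=14: '0'=='0', l++,r--
l=1 r=13: '4'=='4', l++,r--

l=2, r=12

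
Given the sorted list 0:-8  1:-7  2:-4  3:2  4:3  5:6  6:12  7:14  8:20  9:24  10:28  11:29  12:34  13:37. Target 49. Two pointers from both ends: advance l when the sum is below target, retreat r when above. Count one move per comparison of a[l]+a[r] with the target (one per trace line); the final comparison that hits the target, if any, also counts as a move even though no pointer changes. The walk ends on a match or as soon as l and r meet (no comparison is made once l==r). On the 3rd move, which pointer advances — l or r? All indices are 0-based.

l

l=0 r=13: -8+37=29 <49, l++
l=1 r=13: -7+37=30 <49, l++
l=2 r=13: -4+37=33 <49, l++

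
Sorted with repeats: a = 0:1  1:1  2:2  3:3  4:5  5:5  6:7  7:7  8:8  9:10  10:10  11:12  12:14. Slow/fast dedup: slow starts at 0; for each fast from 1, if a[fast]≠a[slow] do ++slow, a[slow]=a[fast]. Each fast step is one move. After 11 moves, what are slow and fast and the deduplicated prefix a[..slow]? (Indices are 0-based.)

slow=7, fast=12, prefix=[1, 2, 3, 5, 7, 8, 10, 12]

slow=0 fast=1: a[fast]=1=a[slow] dup, fast++
slow=0 fast=2: a[fast]=2≠a[slow]=1 write a[1]=2, slow++,fast++
slow=1 fast=3: a[fast]=3≠a[slow]=2 write a[2]=3, slow++,fast++
slow=2 fast=4: a[fast]=5≠a[slow]=3 write a[3]=5, slow++,fast++
slow=3 fast=5: a[fast]=5=a[slow] dup, fast++
slow=3 fast=6: a[fast]=7≠a[slow]=5 write a[4]=7, slow++,fast++
slow=4 fast=7: a[fast]=7=a[slow] dup, fast++
slow=4 fast=8: a[fast]=8≠a[slow]=7 write a[5]=8, slow++,fast++
slow=5 fast=9: a[fast]=10≠a[slow]=8 write a[6]=10, slow++,fast++
slow=6 fast=10: a[fast]=10=a[slow] dup, fast++
slow=6 fast=11: a[fast]=12≠a[slow]=10 write a[7]=12, slow++,fast++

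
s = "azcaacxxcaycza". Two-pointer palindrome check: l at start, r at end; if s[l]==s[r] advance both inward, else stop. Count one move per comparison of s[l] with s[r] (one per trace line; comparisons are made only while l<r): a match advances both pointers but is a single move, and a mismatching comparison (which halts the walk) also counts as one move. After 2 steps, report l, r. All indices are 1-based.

l=1 r=14: 'a'=='a', l++,r--
l=2 r=13: 'z'=='z', l++,r--

l=3, r=12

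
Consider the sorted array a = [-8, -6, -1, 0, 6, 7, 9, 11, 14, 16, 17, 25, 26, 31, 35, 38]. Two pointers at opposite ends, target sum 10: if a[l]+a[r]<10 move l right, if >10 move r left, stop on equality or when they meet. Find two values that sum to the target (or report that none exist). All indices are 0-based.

(-6, 16)

[0,15] -8+38=30 >10 → r--
[0,14] -8+35=27 >10 → r--
[0,13] -8+31=23 >10 → r--
[0,12] -8+26=18 >10 → r--
[0,11] -8+25=17 >10 → r--
[0,10] -8+17=9 <10 → l++
[1,10] -6+17=11 >10 → r--
[1,9] -6+16=10 → found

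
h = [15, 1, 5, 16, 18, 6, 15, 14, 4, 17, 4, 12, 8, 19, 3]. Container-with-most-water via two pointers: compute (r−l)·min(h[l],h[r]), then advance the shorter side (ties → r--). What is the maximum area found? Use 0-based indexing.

max area = 195

[0,14] min(15,3)*14=42 best=42 * → r--
[0,13] min(15,19)*13=195 best=195 * → l++
[1,13] min(1,19)*12=12 best=195 → l++
[2,13] min(5,19)*11=55 best=195 → l++
[3,13] min(16,19)*10=160 best=195 → l++
[4,13] min(18,19)*9=162 best=195 → l++
[5,13] min(6,19)*8=48 best=195 → l++
[6,13] min(15,19)*7=105 best=195 → l++
[7,13] min(14,19)*6=84 best=195 → l++
[8,13] min(4,19)*5=20 best=195 → l++
[9,13] min(17,19)*4=68 best=195 → l++
[10,13] min(4,19)*3=12 best=195 → l++
[11,13] min(12,19)*2=24 best=195 → l++
[12,13] min(8,19)*1=8 best=195 → l++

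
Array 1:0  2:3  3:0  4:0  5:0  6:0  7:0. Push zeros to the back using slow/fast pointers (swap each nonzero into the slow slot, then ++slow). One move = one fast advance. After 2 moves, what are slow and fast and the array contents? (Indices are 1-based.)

(s=1,f=1) a[fast]=0 → fast++
(s=1,f=2) a[fast]=3≠0 swap→a[1]=3 → slow++,fast++

slow=2, fast=3, a=[3, 0, 0, 0, 0, 0, 0]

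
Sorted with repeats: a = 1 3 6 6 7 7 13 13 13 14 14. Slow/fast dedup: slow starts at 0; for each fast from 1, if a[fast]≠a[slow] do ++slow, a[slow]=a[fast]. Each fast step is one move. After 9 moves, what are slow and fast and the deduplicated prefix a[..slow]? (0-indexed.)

slow=5, fast=10, prefix=[1, 3, 6, 7, 13, 14]

(s=0,f=1) a[fast]=3≠a[slow]=1 write a[1]=3 → slow++,fast++
(s=1,f=2) a[fast]=6≠a[slow]=3 write a[2]=6 → slow++,fast++
(s=2,f=3) a[fast]=6=a[slow] dup → fast++
(s=2,f=4) a[fast]=7≠a[slow]=6 write a[3]=7 → slow++,fast++
(s=3,f=5) a[fast]=7=a[slow] dup → fast++
(s=3,f=6) a[fast]=13≠a[slow]=7 write a[4]=13 → slow++,fast++
(s=4,f=7) a[fast]=13=a[slow] dup → fast++
(s=4,f=8) a[fast]=13=a[slow] dup → fast++
(s=4,f=9) a[fast]=14≠a[slow]=13 write a[5]=14 → slow++,fast++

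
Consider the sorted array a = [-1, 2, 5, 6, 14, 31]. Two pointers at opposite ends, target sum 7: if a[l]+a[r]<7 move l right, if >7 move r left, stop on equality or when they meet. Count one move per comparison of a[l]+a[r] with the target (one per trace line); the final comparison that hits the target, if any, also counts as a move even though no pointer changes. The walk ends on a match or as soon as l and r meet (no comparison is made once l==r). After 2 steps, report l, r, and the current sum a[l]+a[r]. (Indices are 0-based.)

[0,5] -1+31=30 >7 → r--
[0,4] -1+14=13 >7 → r--

l=0, r=3, sum=5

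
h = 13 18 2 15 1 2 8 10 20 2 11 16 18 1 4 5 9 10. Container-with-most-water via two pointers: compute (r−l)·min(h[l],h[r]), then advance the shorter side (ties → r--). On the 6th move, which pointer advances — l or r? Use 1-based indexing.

l

l=1 r=18: min(13,10)*17=170 best=170 *, r--
l=1 r=17: min(13,9)*16=144 best=170, r--
l=1 r=16: min(13,5)*15=75 best=170, r--
l=1 r=15: min(13,4)*14=56 best=170, r--
l=1 r=14: min(13,1)*13=13 best=170, r--
l=1 r=13: min(13,18)*12=156 best=170, l++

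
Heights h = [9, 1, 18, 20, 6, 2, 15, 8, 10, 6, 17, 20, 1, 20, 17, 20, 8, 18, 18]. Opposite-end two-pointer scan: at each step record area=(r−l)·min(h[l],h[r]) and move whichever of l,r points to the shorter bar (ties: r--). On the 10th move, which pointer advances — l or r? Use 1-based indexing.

[1,19] min(9,18)*18=162 best=162 * → l++
[2,19] min(1,18)*17=17 best=162 → l++
[3,19] min(18,18)*16=288 best=288 * → r--
[3,18] min(18,18)*15=270 best=288 → r--
[3,17] min(18,8)*14=112 best=288 → r--
[3,16] min(18,20)*13=234 best=288 → l++
[4,16] min(20,20)*12=240 best=288 → r--
[4,15] min(20,17)*11=187 best=288 → r--
[4,14] min(20,20)*10=200 best=288 → r--
[4,13] min(20,1)*9=9 best=288 → r--

r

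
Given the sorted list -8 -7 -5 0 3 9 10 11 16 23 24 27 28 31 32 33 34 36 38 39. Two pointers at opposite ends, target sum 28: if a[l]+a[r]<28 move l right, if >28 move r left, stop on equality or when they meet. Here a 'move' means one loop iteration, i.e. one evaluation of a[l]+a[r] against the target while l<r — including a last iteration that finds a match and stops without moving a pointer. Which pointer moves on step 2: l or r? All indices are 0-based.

l=0 r=19: -8+39=31 >28, r--
l=0 r=18: -8+38=30 >28, r--

r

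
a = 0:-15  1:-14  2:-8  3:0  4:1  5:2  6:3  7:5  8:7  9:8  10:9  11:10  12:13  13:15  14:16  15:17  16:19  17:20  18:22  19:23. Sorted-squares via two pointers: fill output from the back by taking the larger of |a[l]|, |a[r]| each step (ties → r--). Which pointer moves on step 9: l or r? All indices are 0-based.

l=0 r=19: |-15|<=|23| out[19]=529, r--
l=0 r=18: |-15|<=|22| out[18]=484, r--
l=0 r=17: |-15|<=|20| out[17]=400, r--
l=0 r=16: |-15|<=|19| out[16]=361, r--
l=0 r=15: |-15|<=|17| out[15]=289, r--
l=0 r=14: |-15|<=|16| out[14]=256, r--
l=0 r=13: |-15|<=|15| out[13]=225, r--
l=0 r=12: |-15|>|13| out[12]=225, l++
l=1 r=12: |-14|>|13| out[11]=196, l++

l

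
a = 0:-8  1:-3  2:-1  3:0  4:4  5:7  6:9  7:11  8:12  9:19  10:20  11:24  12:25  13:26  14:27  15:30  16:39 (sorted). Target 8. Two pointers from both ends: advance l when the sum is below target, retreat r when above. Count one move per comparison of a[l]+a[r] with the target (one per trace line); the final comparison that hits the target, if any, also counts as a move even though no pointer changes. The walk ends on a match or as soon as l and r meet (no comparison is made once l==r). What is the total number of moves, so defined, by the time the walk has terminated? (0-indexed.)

[0,16] -8+39=31 >8 → r--
[0,15] -8+30=22 >8 → r--
[0,14] -8+27=19 >8 → r--
[0,13] -8+26=18 >8 → r--
[0,12] -8+25=17 >8 → r--
[0,11] -8+24=16 >8 → r--
[0,10] -8+20=12 >8 → r--
[0,9] -8+19=11 >8 → r--
[0,8] -8+12=4 <8 → l++
[1,8] -3+12=9 >8 → r--
[1,7] -3+11=8 → found

11 moves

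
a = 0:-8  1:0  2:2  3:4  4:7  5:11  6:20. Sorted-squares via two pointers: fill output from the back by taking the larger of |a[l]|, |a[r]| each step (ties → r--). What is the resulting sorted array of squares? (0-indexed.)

l=0 r=6: |-8|<=|20| out[6]=400, r--
l=0 r=5: |-8|<=|11| out[5]=121, r--
l=0 r=4: |-8|>|7| out[4]=64, l++
l=1 r=4: |0|<=|7| out[3]=49, r--
l=1 r=3: |0|<=|4| out[2]=16, r--
l=1 r=2: |0|<=|2| out[1]=4, r--
l=1 r=1: |0|<=|0| out[0]=0, r--

[0, 4, 16, 49, 64, 121, 400]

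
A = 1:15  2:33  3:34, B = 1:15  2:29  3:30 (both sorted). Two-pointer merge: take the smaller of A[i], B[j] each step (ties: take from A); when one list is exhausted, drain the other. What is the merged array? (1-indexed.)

[15, 15, 29, 30, 33, 34]

[i=1,j=1] A[i]=15<=B[j]=15 take 15 → i++
[i=2,j=1] A[i]=33>B[j]=15 take 15 → j++
[i=2,j=2] A[i]=33>B[j]=29 take 29 → j++
[i=2,j=3] A[i]=33>B[j]=30 take 30 → j++
[i=2,j=4] B done, take A[i]=33 → i++
[i=3,j=4] B done, take A[i]=34 → i++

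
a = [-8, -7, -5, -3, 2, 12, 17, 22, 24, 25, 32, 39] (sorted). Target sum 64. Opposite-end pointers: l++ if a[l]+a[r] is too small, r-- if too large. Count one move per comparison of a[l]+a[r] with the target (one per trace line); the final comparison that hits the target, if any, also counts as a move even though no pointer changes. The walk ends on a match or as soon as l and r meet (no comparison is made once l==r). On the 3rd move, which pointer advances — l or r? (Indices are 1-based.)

l=1 r=12: -8+39=31 <64, l++
l=2 r=12: -7+39=32 <64, l++
l=3 r=12: -5+39=34 <64, l++

l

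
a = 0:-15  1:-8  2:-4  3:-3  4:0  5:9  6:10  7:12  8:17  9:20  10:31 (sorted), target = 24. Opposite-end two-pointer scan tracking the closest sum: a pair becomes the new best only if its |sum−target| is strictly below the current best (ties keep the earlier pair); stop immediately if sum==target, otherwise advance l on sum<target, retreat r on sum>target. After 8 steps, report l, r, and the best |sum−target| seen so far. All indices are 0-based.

l=0 r=10: -15+31=16 d=8 *, l++
l=1 r=10: -8+31=23 d=1 *, l++
l=2 r=10: -4+31=27 d=3, r--
l=2 r=9: -4+20=16 d=8, l++
l=3 r=9: -3+20=17 d=7, l++
l=4 r=9: 0+20=20 d=4, l++
l=5 r=9: 9+20=29 d=5, r--
l=5 r=8: 9+17=26 d=2, r--

l=5, r=7, best |Δ|=1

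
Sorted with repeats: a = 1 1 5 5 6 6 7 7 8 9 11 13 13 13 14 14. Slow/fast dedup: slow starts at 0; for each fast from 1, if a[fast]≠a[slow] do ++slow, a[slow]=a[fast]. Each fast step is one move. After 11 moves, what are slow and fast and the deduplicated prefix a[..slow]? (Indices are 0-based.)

slow=7, fast=12, prefix=[1, 5, 6, 7, 8, 9, 11, 13]

slow=0 fast=1: a[fast]=1=a[slow] dup, fast++
slow=0 fast=2: a[fast]=5≠a[slow]=1 write a[1]=5, slow++,fast++
slow=1 fast=3: a[fast]=5=a[slow] dup, fast++
slow=1 fast=4: a[fast]=6≠a[slow]=5 write a[2]=6, slow++,fast++
slow=2 fast=5: a[fast]=6=a[slow] dup, fast++
slow=2 fast=6: a[fast]=7≠a[slow]=6 write a[3]=7, slow++,fast++
slow=3 fast=7: a[fast]=7=a[slow] dup, fast++
slow=3 fast=8: a[fast]=8≠a[slow]=7 write a[4]=8, slow++,fast++
slow=4 fast=9: a[fast]=9≠a[slow]=8 write a[5]=9, slow++,fast++
slow=5 fast=10: a[fast]=11≠a[slow]=9 write a[6]=11, slow++,fast++
slow=6 fast=11: a[fast]=13≠a[slow]=11 write a[7]=13, slow++,fast++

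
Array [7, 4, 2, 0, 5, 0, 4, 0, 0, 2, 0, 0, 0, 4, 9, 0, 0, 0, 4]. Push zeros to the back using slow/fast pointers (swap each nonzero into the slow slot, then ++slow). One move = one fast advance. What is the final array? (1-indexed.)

[7, 4, 2, 5, 4, 2, 4, 9, 4, 0, 0, 0, 0, 0, 0, 0, 0, 0, 0]

slow=1 fast=1: a[fast]=7≠0 swap→a[1]=7, slow++,fast++
slow=2 fast=2: a[fast]=4≠0 swap→a[2]=4, slow++,fast++
slow=3 fast=3: a[fast]=2≠0 swap→a[3]=2, slow++,fast++
slow=4 fast=4: a[fast]=0, fast++
slow=4 fast=5: a[fast]=5≠0 swap→a[4]=5, slow++,fast++
slow=5 fast=6: a[fast]=0, fast++
slow=5 fast=7: a[fast]=4≠0 swap→a[5]=4, slow++,fast++
slow=6 fast=8: a[fast]=0, fast++
slow=6 fast=9: a[fast]=0, fast++
slow=6 fast=10: a[fast]=2≠0 swap→a[6]=2, slow++,fast++
slow=7 fast=11: a[fast]=0, fast++
slow=7 fast=12: a[fast]=0, fast++
slow=7 fast=13: a[fast]=0, fast++
slow=7 fast=14: a[fast]=4≠0 swap→a[7]=4, slow++,fast++
slow=8 fast=15: a[fast]=9≠0 swap→a[8]=9, slow++,fast++
slow=9 fast=16: a[fast]=0, fast++
slow=9 fast=17: a[fast]=0, fast++
slow=9 fast=18: a[fast]=0, fast++
slow=9 fast=19: a[fast]=4≠0 swap→a[9]=4, slow++,fast++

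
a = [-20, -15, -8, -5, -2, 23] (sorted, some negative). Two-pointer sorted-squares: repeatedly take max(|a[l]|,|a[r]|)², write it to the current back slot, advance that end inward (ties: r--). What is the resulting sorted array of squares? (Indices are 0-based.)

[4, 25, 64, 225, 400, 529]

l=0 r=5: |-20|<=|23| out[5]=529, r--
l=0 r=4: |-20|>|-2| out[4]=400, l++
l=1 r=4: |-15|>|-2| out[3]=225, l++
l=2 r=4: |-8|>|-2| out[2]=64, l++
l=3 r=4: |-5|>|-2| out[1]=25, l++
l=4 r=4: |-2|<=|-2| out[0]=4, r--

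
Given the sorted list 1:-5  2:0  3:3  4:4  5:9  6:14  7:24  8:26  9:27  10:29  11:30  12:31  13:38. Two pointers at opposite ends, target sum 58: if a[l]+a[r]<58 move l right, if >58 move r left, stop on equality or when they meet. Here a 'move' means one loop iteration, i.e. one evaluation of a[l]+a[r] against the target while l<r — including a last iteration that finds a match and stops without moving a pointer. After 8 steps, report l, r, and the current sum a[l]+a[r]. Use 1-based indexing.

l=1 r=13: -5+38=33 <58, l++
l=2 r=13: 0+38=38 <58, l++
l=3 r=13: 3+38=41 <58, l++
l=4 r=13: 4+38=42 <58, l++
l=5 r=13: 9+38=47 <58, l++
l=6 r=13: 14+38=52 <58, l++
l=7 r=13: 24+38=62 >58, r--
l=7 r=12: 24+31=55 <58, l++

l=8, r=12, sum=57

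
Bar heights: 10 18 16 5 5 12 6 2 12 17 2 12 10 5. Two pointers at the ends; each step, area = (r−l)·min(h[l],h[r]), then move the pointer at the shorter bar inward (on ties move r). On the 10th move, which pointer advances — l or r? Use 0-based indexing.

r

l=0 r=13: min(10,5)*13=65 best=65 *, r--
l=0 r=12: min(10,10)*12=120 best=120 *, r--
l=0 r=11: min(10,12)*11=110 best=120, l++
l=1 r=11: min(18,12)*10=120 best=120, r--
l=1 r=10: min(18,2)*9=18 best=120, r--
l=1 r=9: min(18,17)*8=136 best=136 *, r--
l=1 r=8: min(18,12)*7=84 best=136, r--
l=1 r=7: min(18,2)*6=12 best=136, r--
l=1 r=6: min(18,6)*5=30 best=136, r--
l=1 r=5: min(18,12)*4=48 best=136, r--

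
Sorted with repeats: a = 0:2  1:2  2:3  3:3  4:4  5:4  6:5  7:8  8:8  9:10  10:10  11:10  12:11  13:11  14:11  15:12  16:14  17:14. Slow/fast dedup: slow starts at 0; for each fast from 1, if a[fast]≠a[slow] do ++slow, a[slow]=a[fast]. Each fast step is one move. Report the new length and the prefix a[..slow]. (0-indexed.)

slow=0 fast=1: a[fast]=2=a[slow] dup, fast++
slow=0 fast=2: a[fast]=3≠a[slow]=2 write a[1]=3, slow++,fast++
slow=1 fast=3: a[fast]=3=a[slow] dup, fast++
slow=1 fast=4: a[fast]=4≠a[slow]=3 write a[2]=4, slow++,fast++
slow=2 fast=5: a[fast]=4=a[slow] dup, fast++
slow=2 fast=6: a[fast]=5≠a[slow]=4 write a[3]=5, slow++,fast++
slow=3 fast=7: a[fast]=8≠a[slow]=5 write a[4]=8, slow++,fast++
slow=4 fast=8: a[fast]=8=a[slow] dup, fast++
slow=4 fast=9: a[fast]=10≠a[slow]=8 write a[5]=10, slow++,fast++
slow=5 fast=10: a[fast]=10=a[slow] dup, fast++
slow=5 fast=11: a[fast]=10=a[slow] dup, fast++
slow=5 fast=12: a[fast]=11≠a[slow]=10 write a[6]=11, slow++,fast++
slow=6 fast=13: a[fast]=11=a[slow] dup, fast++
slow=6 fast=14: a[fast]=11=a[slow] dup, fast++
slow=6 fast=15: a[fast]=12≠a[slow]=11 write a[7]=12, slow++,fast++
slow=7 fast=16: a[fast]=14≠a[slow]=12 write a[8]=14, slow++,fast++
slow=8 fast=17: a[fast]=14=a[slow] dup, fast++

length 9; prefix = [2, 3, 4, 5, 8, 10, 11, 12, 14]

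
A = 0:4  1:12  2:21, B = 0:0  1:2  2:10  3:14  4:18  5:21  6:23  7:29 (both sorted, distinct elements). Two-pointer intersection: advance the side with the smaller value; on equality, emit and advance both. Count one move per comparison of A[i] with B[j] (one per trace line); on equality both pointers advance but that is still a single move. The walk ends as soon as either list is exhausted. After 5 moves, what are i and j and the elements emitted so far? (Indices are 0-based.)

i=0 j=0: 4>0, j++
i=0 j=1: 4>2, j++
i=0 j=2: 4<10, i++
i=1 j=2: 12>10, j++
i=1 j=3: 12<14, i++

i=2, j=3, emitted=[]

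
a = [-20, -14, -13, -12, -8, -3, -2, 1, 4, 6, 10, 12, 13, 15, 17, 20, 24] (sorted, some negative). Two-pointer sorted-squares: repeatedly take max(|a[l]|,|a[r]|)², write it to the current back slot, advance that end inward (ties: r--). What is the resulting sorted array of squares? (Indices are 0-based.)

[1, 4, 9, 16, 36, 64, 100, 144, 144, 169, 169, 196, 225, 289, 400, 400, 576]

l=0 r=16: |-20|<=|24| out[16]=576, r--
l=0 r=15: |-20|<=|20| out[15]=400, r--
l=0 r=14: |-20|>|17| out[14]=400, l++
l=1 r=14: |-14|<=|17| out[13]=289, r--
l=1 r=13: |-14|<=|15| out[12]=225, r--
l=1 r=12: |-14|>|13| out[11]=196, l++
l=2 r=12: |-13|<=|13| out[10]=169, r--
l=2 r=11: |-13|>|12| out[9]=169, l++
l=3 r=11: |-12|<=|12| out[8]=144, r--
l=3 r=10: |-12|>|10| out[7]=144, l++
l=4 r=10: |-8|<=|10| out[6]=100, r--
l=4 r=9: |-8|>|6| out[5]=64, l++
l=5 r=9: |-3|<=|6| out[4]=36, r--
l=5 r=8: |-3|<=|4| out[3]=16, r--
l=5 r=7: |-3|>|1| out[2]=9, l++
l=6 r=7: |-2|>|1| out[1]=4, l++
l=7 r=7: |1|<=|1| out[0]=1, r--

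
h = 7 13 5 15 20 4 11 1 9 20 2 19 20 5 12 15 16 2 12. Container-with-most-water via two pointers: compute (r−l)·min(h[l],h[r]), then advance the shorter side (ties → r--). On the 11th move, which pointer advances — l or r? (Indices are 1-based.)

l=1 r=19: min(7,12)*18=126 best=126 *, l++
l=2 r=19: min(13,12)*17=204 best=204 *, r--
l=2 r=18: min(13,2)*16=32 best=204, r--
l=2 r=17: min(13,16)*15=195 best=204, l++
l=3 r=17: min(5,16)*14=70 best=204, l++
l=4 r=17: min(15,16)*13=195 best=204, l++
l=5 r=17: min(20,16)*12=192 best=204, r--
l=5 r=16: min(20,15)*11=165 best=204, r--
l=5 r=15: min(20,12)*10=120 best=204, r--
l=5 r=14: min(20,5)*9=45 best=204, r--
l=5 r=13: min(20,20)*8=160 best=204, r--

r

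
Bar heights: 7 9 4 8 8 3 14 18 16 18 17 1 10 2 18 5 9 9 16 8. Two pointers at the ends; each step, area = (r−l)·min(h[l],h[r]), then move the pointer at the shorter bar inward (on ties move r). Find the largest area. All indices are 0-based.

l=0 r=19: min(7,8)*19=133 best=133 *, l++
l=1 r=19: min(9,8)*18=144 best=144 *, r--
l=1 r=18: min(9,16)*17=153 best=153 *, l++
l=2 r=18: min(4,16)*16=64 best=153, l++
l=3 r=18: min(8,16)*15=120 best=153, l++
l=4 r=18: min(8,16)*14=112 best=153, l++
l=5 r=18: min(3,16)*13=39 best=153, l++
l=6 r=18: min(14,16)*12=168 best=168 *, l++
l=7 r=18: min(18,16)*11=176 best=176 *, r--
l=7 r=17: min(18,9)*10=90 best=176, r--
l=7 r=16: min(18,9)*9=81 best=176, r--
l=7 r=15: min(18,5)*8=40 best=176, r--
l=7 r=14: min(18,18)*7=126 best=176, r--
l=7 r=13: min(18,2)*6=12 best=176, r--
l=7 r=12: min(18,10)*5=50 best=176, r--
l=7 r=11: min(18,1)*4=4 best=176, r--
l=7 r=10: min(18,17)*3=51 best=176, r--
l=7 r=9: min(18,18)*2=36 best=176, r--
l=7 r=8: min(18,16)*1=16 best=176, r--

max area = 176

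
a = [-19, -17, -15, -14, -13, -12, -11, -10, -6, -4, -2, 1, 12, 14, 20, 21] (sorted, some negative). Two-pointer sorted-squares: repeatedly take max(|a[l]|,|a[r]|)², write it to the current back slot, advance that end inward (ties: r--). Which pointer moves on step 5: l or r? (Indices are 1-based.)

l

[1,16] |-19|<=|21| out[16]=441 → r--
[1,15] |-19|<=|20| out[15]=400 → r--
[1,14] |-19|>|14| out[14]=361 → l++
[2,14] |-17|>|14| out[13]=289 → l++
[3,14] |-15|>|14| out[12]=225 → l++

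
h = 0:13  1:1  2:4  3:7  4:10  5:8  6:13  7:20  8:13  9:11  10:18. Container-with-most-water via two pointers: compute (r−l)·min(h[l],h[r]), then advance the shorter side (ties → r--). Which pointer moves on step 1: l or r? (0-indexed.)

[0,10] min(13,18)*10=130 best=130 * → l++

l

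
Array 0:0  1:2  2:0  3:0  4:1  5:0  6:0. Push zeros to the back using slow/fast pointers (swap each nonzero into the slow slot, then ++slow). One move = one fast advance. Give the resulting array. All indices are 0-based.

[2, 1, 0, 0, 0, 0, 0]

slow=0 fast=0: a[fast]=0, fast++
slow=0 fast=1: a[fast]=2≠0 swap→a[0]=2, slow++,fast++
slow=1 fast=2: a[fast]=0, fast++
slow=1 fast=3: a[fast]=0, fast++
slow=1 fast=4: a[fast]=1≠0 swap→a[1]=1, slow++,fast++
slow=2 fast=5: a[fast]=0, fast++
slow=2 fast=6: a[fast]=0, fast++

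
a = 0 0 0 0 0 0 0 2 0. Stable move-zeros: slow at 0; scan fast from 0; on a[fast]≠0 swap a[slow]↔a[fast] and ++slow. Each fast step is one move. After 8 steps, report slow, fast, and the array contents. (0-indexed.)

slow=0 fast=0: a[fast]=0, fast++
slow=0 fast=1: a[fast]=0, fast++
slow=0 fast=2: a[fast]=0, fast++
slow=0 fast=3: a[fast]=0, fast++
slow=0 fast=4: a[fast]=0, fast++
slow=0 fast=5: a[fast]=0, fast++
slow=0 fast=6: a[fast]=0, fast++
slow=0 fast=7: a[fast]=2≠0 swap→a[0]=2, slow++,fast++

slow=1, fast=8, a=[2, 0, 0, 0, 0, 0, 0, 0, 0]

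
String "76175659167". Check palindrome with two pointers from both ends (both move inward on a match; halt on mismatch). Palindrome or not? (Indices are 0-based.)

not a palindrome (mismatch at 3,7)

[0,10] '7'=='7' → l++,r--
[1,9] '6'=='6' → l++,r--
[2,8] '1'=='1' → l++,r--
[3,7] '7'!='9' → stop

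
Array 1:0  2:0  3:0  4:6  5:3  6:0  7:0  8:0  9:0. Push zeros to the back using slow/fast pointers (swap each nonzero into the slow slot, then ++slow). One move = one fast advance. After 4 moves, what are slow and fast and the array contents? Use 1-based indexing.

slow=1 fast=1: a[fast]=0, fast++
slow=1 fast=2: a[fast]=0, fast++
slow=1 fast=3: a[fast]=0, fast++
slow=1 fast=4: a[fast]=6≠0 swap→a[1]=6, slow++,fast++

slow=2, fast=5, a=[6, 0, 0, 0, 3, 0, 0, 0, 0]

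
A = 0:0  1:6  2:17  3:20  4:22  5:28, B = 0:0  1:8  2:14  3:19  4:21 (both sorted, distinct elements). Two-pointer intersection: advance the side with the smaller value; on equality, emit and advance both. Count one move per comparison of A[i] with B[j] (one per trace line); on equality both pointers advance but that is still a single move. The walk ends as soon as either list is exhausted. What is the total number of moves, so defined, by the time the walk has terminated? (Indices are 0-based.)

8 moves

i=0 j=0: 0==0 emit, i++,j++
i=1 j=1: 6<8, i++
i=2 j=1: 17>8, j++
i=2 j=2: 17>14, j++
i=2 j=3: 17<19, i++
i=3 j=3: 20>19, j++
i=3 j=4: 20<21, i++
i=4 j=4: 22>21, j++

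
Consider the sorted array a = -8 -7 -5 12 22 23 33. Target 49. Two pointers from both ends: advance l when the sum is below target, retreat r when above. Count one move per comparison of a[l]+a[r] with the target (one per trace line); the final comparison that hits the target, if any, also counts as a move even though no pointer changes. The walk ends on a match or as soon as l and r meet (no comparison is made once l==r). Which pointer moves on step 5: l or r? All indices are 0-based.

[0,6] -8+33=25 <49 → l++
[1,6] -7+33=26 <49 → l++
[2,6] -5+33=28 <49 → l++
[3,6] 12+33=45 <49 → l++
[4,6] 22+33=55 >49 → r--

r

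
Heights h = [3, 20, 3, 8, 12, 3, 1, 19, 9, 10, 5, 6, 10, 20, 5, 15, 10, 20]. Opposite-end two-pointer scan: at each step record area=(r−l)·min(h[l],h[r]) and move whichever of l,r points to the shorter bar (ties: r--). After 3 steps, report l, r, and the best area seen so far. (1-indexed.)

l=2, r=16, best area=320

l=1 r=18: min(3,20)*17=51 best=51 *, l++
l=2 r=18: min(20,20)*16=320 best=320 *, r--
l=2 r=17: min(20,10)*15=150 best=320, r--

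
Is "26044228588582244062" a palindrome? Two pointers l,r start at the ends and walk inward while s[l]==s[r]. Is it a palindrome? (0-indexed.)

palindrome

[0,19] '2'=='2' → l++,r--
[1,18] '6'=='6' → l++,r--
[2,17] '0'=='0' → l++,r--
[3,16] '4'=='4' → l++,r--
[4,15] '4'=='4' → l++,r--
[5,14] '2'=='2' → l++,r--
[6,13] '2'=='2' → l++,r--
[7,12] '8'=='8' → l++,r--
[8,11] '5'=='5' → l++,r--
[9,10] '8'=='8' → l++,r--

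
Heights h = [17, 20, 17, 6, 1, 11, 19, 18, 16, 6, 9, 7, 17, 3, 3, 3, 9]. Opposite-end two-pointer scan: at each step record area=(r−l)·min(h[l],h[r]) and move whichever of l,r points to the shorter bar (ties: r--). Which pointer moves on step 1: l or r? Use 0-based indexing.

l=0 r=16: min(17,9)*16=144 best=144 *, r--

r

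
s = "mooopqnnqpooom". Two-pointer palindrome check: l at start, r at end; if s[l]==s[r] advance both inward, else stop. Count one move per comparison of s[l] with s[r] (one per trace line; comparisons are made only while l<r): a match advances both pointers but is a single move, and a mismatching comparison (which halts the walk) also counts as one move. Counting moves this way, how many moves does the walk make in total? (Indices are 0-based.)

[0,13] 'm'=='m' → l++,r--
[1,12] 'o'=='o' → l++,r--
[2,11] 'o'=='o' → l++,r--
[3,10] 'o'=='o' → l++,r--
[4,9] 'p'=='p' → l++,r--
[5,8] 'q'=='q' → l++,r--
[6,7] 'n'=='n' → l++,r--

7 moves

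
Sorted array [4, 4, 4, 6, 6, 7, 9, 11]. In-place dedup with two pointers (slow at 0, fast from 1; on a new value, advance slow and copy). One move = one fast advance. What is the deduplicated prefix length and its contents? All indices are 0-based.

slow=0 fast=1: a[fast]=4=a[slow] dup, fast++
slow=0 fast=2: a[fast]=4=a[slow] dup, fast++
slow=0 fast=3: a[fast]=6≠a[slow]=4 write a[1]=6, slow++,fast++
slow=1 fast=4: a[fast]=6=a[slow] dup, fast++
slow=1 fast=5: a[fast]=7≠a[slow]=6 write a[2]=7, slow++,fast++
slow=2 fast=6: a[fast]=9≠a[slow]=7 write a[3]=9, slow++,fast++
slow=3 fast=7: a[fast]=11≠a[slow]=9 write a[4]=11, slow++,fast++

length 5; prefix = [4, 6, 7, 9, 11]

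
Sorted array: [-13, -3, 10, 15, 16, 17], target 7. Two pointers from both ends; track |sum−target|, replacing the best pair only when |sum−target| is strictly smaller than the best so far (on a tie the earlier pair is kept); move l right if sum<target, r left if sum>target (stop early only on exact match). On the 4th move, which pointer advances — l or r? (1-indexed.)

[1,6] -13+17=4 d=3 * → l++
[2,6] -3+17=14 d=7 → r--
[2,5] -3+16=13 d=6 → r--
[2,4] -3+15=12 d=5 → r--

r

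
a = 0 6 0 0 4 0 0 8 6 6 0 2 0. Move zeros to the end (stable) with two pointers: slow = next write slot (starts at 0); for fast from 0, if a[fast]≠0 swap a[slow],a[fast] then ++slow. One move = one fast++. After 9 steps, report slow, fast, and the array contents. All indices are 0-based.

slow=4, fast=9, a=[6, 4, 8, 6, 0, 0, 0, 0, 0, 6, 0, 2, 0]

slow=0 fast=0: a[fast]=0, fast++
slow=0 fast=1: a[fast]=6≠0 swap→a[0]=6, slow++,fast++
slow=1 fast=2: a[fast]=0, fast++
slow=1 fast=3: a[fast]=0, fast++
slow=1 fast=4: a[fast]=4≠0 swap→a[1]=4, slow++,fast++
slow=2 fast=5: a[fast]=0, fast++
slow=2 fast=6: a[fast]=0, fast++
slow=2 fast=7: a[fast]=8≠0 swap→a[2]=8, slow++,fast++
slow=3 fast=8: a[fast]=6≠0 swap→a[3]=6, slow++,fast++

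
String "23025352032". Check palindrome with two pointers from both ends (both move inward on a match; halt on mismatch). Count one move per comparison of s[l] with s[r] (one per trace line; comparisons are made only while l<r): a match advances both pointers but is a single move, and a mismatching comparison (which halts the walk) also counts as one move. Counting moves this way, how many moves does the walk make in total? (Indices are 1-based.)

l=1 r=11: '2'=='2', l++,r--
l=2 r=10: '3'=='3', l++,r--
l=3 r=9: '0'=='0', l++,r--
l=4 r=8: '2'=='2', l++,r--
l=5 r=7: '5'=='5', l++,r--

5 moves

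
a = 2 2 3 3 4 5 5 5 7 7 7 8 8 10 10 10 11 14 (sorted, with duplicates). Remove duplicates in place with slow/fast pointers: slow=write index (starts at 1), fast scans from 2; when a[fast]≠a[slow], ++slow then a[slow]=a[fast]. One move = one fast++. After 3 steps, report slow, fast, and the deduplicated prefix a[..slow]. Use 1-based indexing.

(s=1,f=2) a[fast]=2=a[slow] dup → fast++
(s=1,f=3) a[fast]=3≠a[slow]=2 write a[2]=3 → slow++,fast++
(s=2,f=4) a[fast]=3=a[slow] dup → fast++

slow=2, fast=5, prefix=[2, 3]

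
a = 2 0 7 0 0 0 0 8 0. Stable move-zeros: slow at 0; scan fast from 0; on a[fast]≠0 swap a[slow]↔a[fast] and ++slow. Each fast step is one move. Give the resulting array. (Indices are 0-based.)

[2, 7, 8, 0, 0, 0, 0, 0, 0]

slow=0 fast=0: a[fast]=2≠0 swap→a[0]=2, slow++,fast++
slow=1 fast=1: a[fast]=0, fast++
slow=1 fast=2: a[fast]=7≠0 swap→a[1]=7, slow++,fast++
slow=2 fast=3: a[fast]=0, fast++
slow=2 fast=4: a[fast]=0, fast++
slow=2 fast=5: a[fast]=0, fast++
slow=2 fast=6: a[fast]=0, fast++
slow=2 fast=7: a[fast]=8≠0 swap→a[2]=8, slow++,fast++
slow=3 fast=8: a[fast]=0, fast++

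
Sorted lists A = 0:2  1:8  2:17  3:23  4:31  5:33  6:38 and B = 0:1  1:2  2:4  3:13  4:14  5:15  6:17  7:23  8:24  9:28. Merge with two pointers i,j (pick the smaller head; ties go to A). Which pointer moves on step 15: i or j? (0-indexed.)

i

[i=0,j=0] A[i]=2>B[j]=1 take 1 → j++
[i=0,j=1] A[i]=2<=B[j]=2 take 2 → i++
[i=1,j=1] A[i]=8>B[j]=2 take 2 → j++
[i=1,j=2] A[i]=8>B[j]=4 take 4 → j++
[i=1,j=3] A[i]=8<=B[j]=13 take 8 → i++
[i=2,j=3] A[i]=17>B[j]=13 take 13 → j++
[i=2,j=4] A[i]=17>B[j]=14 take 14 → j++
[i=2,j=5] A[i]=17>B[j]=15 take 15 → j++
[i=2,j=6] A[i]=17<=B[j]=17 take 17 → i++
[i=3,j=6] A[i]=23>B[j]=17 take 17 → j++
[i=3,j=7] A[i]=23<=B[j]=23 take 23 → i++
[i=4,j=7] A[i]=31>B[j]=23 take 23 → j++
[i=4,j=8] A[i]=31>B[j]=24 take 24 → j++
[i=4,j=9] A[i]=31>B[j]=28 take 28 → j++
[i=4,j=10] B done, take A[i]=31 → i++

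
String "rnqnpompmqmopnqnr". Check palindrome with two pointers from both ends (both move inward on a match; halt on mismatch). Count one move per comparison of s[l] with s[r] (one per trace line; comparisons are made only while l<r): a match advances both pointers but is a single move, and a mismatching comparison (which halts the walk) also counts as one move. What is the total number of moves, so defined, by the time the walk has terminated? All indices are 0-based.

[0,16] 'r'=='r' → l++,r--
[1,15] 'n'=='n' → l++,r--
[2,14] 'q'=='q' → l++,r--
[3,13] 'n'=='n' → l++,r--
[4,12] 'p'=='p' → l++,r--
[5,11] 'o'=='o' → l++,r--
[6,10] 'm'=='m' → l++,r--
[7,9] 'p'!='q' → stop

8 moves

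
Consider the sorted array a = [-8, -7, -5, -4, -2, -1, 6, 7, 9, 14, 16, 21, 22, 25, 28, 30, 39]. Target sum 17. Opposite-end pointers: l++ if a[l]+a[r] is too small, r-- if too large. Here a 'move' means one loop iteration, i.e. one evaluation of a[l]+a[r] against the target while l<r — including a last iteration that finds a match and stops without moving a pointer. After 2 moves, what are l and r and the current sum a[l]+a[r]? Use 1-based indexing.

[1,17] -8+39=31 >17 → r--
[1,16] -8+30=22 >17 → r--

l=1, r=15, sum=20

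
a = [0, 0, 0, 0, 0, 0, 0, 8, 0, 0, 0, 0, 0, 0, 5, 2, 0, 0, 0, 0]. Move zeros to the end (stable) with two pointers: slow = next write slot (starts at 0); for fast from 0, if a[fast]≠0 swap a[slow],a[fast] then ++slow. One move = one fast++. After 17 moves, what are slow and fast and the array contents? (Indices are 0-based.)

slow=0 fast=0: a[fast]=0, fast++
slow=0 fast=1: a[fast]=0, fast++
slow=0 fast=2: a[fast]=0, fast++
slow=0 fast=3: a[fast]=0, fast++
slow=0 fast=4: a[fast]=0, fast++
slow=0 fast=5: a[fast]=0, fast++
slow=0 fast=6: a[fast]=0, fast++
slow=0 fast=7: a[fast]=8≠0 swap→a[0]=8, slow++,fast++
slow=1 fast=8: a[fast]=0, fast++
slow=1 fast=9: a[fast]=0, fast++
slow=1 fast=10: a[fast]=0, fast++
slow=1 fast=11: a[fast]=0, fast++
slow=1 fast=12: a[fast]=0, fast++
slow=1 fast=13: a[fast]=0, fast++
slow=1 fast=14: a[fast]=5≠0 swap→a[1]=5, slow++,fast++
slow=2 fast=15: a[fast]=2≠0 swap→a[2]=2, slow++,fast++
slow=3 fast=16: a[fast]=0, fast++

slow=3, fast=17, a=[8, 5, 2, 0, 0, 0, 0, 0, 0, 0, 0, 0, 0, 0, 0, 0, 0, 0, 0, 0]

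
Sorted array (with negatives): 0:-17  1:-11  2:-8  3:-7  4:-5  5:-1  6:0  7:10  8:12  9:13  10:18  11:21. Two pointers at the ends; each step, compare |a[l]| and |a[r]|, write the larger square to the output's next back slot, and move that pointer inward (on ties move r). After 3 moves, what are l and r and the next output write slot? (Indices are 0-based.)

l=1, r=9, next write slot=8

[0,11] |-17|<=|21| out[11]=441 → r--
[0,10] |-17|<=|18| out[10]=324 → r--
[0,9] |-17|>|13| out[9]=289 → l++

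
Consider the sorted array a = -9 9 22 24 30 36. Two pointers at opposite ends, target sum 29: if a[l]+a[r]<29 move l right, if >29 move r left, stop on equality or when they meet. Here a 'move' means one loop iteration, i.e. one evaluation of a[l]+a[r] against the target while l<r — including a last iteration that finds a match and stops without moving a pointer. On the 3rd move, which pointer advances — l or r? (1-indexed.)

l=1 r=6: -9+36=27 <29, l++
l=2 r=6: 9+36=45 >29, r--
l=2 r=5: 9+30=39 >29, r--

r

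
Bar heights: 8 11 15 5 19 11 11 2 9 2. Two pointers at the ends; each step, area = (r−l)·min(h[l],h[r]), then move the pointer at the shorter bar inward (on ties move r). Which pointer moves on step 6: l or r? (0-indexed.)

r

[0,9] min(8,2)*9=18 best=18 * → r--
[0,8] min(8,9)*8=64 best=64 * → l++
[1,8] min(11,9)*7=63 best=64 → r--
[1,7] min(11,2)*6=12 best=64 → r--
[1,6] min(11,11)*5=55 best=64 → r--
[1,5] min(11,11)*4=44 best=64 → r--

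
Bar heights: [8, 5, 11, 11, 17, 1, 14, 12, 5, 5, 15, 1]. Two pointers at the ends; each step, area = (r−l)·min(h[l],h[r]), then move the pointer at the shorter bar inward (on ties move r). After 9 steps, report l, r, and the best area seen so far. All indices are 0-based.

l=0 r=11: min(8,1)*11=11 best=11 *, r--
l=0 r=10: min(8,15)*10=80 best=80 *, l++
l=1 r=10: min(5,15)*9=45 best=80, l++
l=2 r=10: min(11,15)*8=88 best=88 *, l++
l=3 r=10: min(11,15)*7=77 best=88, l++
l=4 r=10: min(17,15)*6=90 best=90 *, r--
l=4 r=9: min(17,5)*5=25 best=90, r--
l=4 r=8: min(17,5)*4=20 best=90, r--
l=4 r=7: min(17,12)*3=36 best=90, r--

l=4, r=6, best area=90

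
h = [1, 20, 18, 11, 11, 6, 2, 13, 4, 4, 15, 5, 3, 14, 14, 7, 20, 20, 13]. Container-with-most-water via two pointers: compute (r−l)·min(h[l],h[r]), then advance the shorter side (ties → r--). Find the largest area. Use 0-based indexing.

[0,18] min(1,13)*18=18 best=18 * → l++
[1,18] min(20,13)*17=221 best=221 * → r--
[1,17] min(20,20)*16=320 best=320 * → r--
[1,16] min(20,20)*15=300 best=320 → r--
[1,15] min(20,7)*14=98 best=320 → r--
[1,14] min(20,14)*13=182 best=320 → r--
[1,13] min(20,14)*12=168 best=320 → r--
[1,12] min(20,3)*11=33 best=320 → r--
[1,11] min(20,5)*10=50 best=320 → r--
[1,10] min(20,15)*9=135 best=320 → r--
[1,9] min(20,4)*8=32 best=320 → r--
[1,8] min(20,4)*7=28 best=320 → r--
[1,7] min(20,13)*6=78 best=320 → r--
[1,6] min(20,2)*5=10 best=320 → r--
[1,5] min(20,6)*4=24 best=320 → r--
[1,4] min(20,11)*3=33 best=320 → r--
[1,3] min(20,11)*2=22 best=320 → r--
[1,2] min(20,18)*1=18 best=320 → r--

max area = 320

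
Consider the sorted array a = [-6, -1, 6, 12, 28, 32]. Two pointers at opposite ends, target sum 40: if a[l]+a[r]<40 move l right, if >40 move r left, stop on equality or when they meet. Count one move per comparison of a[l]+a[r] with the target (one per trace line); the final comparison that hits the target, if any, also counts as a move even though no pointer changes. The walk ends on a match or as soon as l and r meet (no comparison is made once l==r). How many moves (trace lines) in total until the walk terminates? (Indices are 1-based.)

5 moves

l=1 r=6: -6+32=26 <40, l++
l=2 r=6: -1+32=31 <40, l++
l=3 r=6: 6+32=38 <40, l++
l=4 r=6: 12+32=44 >40, r--
l=4 r=5: 12+28=40, found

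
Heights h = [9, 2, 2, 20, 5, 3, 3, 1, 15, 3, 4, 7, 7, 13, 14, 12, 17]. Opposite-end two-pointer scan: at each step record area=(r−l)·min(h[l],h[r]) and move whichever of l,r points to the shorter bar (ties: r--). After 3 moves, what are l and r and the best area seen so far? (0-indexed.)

l=0 r=16: min(9,17)*16=144 best=144 *, l++
l=1 r=16: min(2,17)*15=30 best=144, l++
l=2 r=16: min(2,17)*14=28 best=144, l++

l=3, r=16, best area=144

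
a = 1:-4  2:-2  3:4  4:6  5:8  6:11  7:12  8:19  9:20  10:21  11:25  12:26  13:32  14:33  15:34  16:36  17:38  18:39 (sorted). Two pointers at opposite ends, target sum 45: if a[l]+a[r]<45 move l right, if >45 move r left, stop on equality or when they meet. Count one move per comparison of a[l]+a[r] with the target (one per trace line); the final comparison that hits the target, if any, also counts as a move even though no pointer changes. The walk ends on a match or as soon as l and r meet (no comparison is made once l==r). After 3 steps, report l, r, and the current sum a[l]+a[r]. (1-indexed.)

[1,18] -4+39=35 <45 → l++
[2,18] -2+39=37 <45 → l++
[3,18] 4+39=43 <45 → l++

l=4, r=18, sum=45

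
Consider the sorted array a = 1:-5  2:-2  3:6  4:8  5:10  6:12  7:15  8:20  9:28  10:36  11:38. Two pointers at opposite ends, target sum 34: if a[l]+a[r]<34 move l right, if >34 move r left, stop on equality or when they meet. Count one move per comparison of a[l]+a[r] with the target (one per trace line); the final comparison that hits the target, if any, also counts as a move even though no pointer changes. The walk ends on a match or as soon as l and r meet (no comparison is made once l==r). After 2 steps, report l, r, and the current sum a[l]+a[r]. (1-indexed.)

l=2, r=10, sum=34

[1,11] -5+38=33 <34 → l++
[2,11] -2+38=36 >34 → r--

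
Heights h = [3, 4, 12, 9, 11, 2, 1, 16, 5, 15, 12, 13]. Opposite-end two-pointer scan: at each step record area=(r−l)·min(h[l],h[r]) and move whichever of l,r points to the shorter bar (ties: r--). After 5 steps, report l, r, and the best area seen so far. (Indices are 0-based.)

[0,11] min(3,13)*11=33 best=33 * → l++
[1,11] min(4,13)*10=40 best=40 * → l++
[2,11] min(12,13)*9=108 best=108 * → l++
[3,11] min(9,13)*8=72 best=108 → l++
[4,11] min(11,13)*7=77 best=108 → l++

l=5, r=11, best area=108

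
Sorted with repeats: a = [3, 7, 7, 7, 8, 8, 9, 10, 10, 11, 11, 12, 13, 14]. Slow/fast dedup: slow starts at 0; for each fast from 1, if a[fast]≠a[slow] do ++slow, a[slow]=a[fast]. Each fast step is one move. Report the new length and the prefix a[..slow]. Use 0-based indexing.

slow=0 fast=1: a[fast]=7≠a[slow]=3 write a[1]=7, slow++,fast++
slow=1 fast=2: a[fast]=7=a[slow] dup, fast++
slow=1 fast=3: a[fast]=7=a[slow] dup, fast++
slow=1 fast=4: a[fast]=8≠a[slow]=7 write a[2]=8, slow++,fast++
slow=2 fast=5: a[fast]=8=a[slow] dup, fast++
slow=2 fast=6: a[fast]=9≠a[slow]=8 write a[3]=9, slow++,fast++
slow=3 fast=7: a[fast]=10≠a[slow]=9 write a[4]=10, slow++,fast++
slow=4 fast=8: a[fast]=10=a[slow] dup, fast++
slow=4 fast=9: a[fast]=11≠a[slow]=10 write a[5]=11, slow++,fast++
slow=5 fast=10: a[fast]=11=a[slow] dup, fast++
slow=5 fast=11: a[fast]=12≠a[slow]=11 write a[6]=12, slow++,fast++
slow=6 fast=12: a[fast]=13≠a[slow]=12 write a[7]=13, slow++,fast++
slow=7 fast=13: a[fast]=14≠a[slow]=13 write a[8]=14, slow++,fast++

length 9; prefix = [3, 7, 8, 9, 10, 11, 12, 13, 14]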